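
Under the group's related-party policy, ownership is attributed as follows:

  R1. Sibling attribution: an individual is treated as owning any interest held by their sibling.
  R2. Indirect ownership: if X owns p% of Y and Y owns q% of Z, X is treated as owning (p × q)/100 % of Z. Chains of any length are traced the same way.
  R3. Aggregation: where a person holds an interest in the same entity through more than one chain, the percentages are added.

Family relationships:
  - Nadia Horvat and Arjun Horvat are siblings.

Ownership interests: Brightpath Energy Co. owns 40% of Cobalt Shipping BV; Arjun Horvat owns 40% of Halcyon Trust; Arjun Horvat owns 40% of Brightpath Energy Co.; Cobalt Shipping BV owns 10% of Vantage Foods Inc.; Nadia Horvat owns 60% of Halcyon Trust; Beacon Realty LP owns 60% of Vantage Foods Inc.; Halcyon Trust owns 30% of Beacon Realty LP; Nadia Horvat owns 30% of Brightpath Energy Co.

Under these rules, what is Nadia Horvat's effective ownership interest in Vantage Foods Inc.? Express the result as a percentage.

20.8%

By sibling attribution (R1), Nadia Horvat is treated as also owning Arjun Horvat's interest in Halcyon Trust, giving 60% + 40% = 100%.
By sibling attribution (R1), Nadia Horvat is treated as also owning Arjun Horvat's interest in Brightpath Energy Co, giving 30% + 40% = 70%.
Chain via Halcyon Trust → Beacon Realty LP (R2): 100% × 30% × 60% = 18% of Vantage Foods Inc.
Chain via Brightpath Energy Co. → Cobalt Shipping BV (R2): 70% × 40% × 10% = 2.8% of Vantage Foods Inc.
Aggregating (R3): 18% + 2.8% = 20.8%.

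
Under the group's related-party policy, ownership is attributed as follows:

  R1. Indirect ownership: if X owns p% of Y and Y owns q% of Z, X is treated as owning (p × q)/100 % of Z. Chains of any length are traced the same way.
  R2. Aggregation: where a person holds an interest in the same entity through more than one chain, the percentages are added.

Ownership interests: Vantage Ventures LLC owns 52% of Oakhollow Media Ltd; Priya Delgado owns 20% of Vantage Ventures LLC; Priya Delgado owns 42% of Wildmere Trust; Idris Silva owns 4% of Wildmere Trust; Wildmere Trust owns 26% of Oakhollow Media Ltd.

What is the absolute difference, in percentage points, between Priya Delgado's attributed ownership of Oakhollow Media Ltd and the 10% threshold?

Chain via Wildmere Trust (R1): 42% × 26% = 10.92% of Oakhollow Media Ltd.
Chain via Vantage Ventures LLC (R1): 20% × 52% = 10.4% of Oakhollow Media Ltd.
Aggregating (R2): 10.92% + 10.4% = 21.32%.
21.32% exceeds the 10% threshold by 11.32 percentage points.

11.32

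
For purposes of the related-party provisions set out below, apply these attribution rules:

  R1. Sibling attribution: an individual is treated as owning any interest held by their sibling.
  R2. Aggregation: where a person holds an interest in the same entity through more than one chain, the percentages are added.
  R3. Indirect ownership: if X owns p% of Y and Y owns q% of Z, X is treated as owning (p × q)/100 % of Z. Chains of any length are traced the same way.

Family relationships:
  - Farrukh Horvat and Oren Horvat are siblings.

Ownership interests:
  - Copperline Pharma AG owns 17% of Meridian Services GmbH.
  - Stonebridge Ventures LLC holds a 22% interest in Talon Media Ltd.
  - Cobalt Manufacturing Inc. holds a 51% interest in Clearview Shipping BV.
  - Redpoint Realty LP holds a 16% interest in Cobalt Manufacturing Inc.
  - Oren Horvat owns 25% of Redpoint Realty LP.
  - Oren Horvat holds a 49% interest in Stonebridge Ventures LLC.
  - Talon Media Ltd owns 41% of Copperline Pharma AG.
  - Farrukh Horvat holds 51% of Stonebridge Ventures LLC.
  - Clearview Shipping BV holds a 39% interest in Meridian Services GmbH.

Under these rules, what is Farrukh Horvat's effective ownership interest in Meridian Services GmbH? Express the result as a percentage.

By sibling attribution (R1), Farrukh Horvat is treated as also owning Oren Horvat's interest in Stonebridge Ventures LLC, giving 51% + 49% = 100%.
By sibling attribution (R1), Farrukh Horvat is treated as owning Oren Horvat's 25% interest in Redpoint Realty LP.
Chain via Stonebridge Ventures LLC → Talon Media Ltd → Copperline Pharma AG (R3): 100% × 22% × 41% × 17% = 1.5334% of Meridian Services GmbH.
Chain via Redpoint Realty LP → Cobalt Manufacturing Inc. → Clearview Shipping BV (R3): 25% × 16% × 51% × 39% = 0.7956% of Meridian Services GmbH.
Aggregating (R2): 1.5334% + 0.7956% = 2.329%.

2.329%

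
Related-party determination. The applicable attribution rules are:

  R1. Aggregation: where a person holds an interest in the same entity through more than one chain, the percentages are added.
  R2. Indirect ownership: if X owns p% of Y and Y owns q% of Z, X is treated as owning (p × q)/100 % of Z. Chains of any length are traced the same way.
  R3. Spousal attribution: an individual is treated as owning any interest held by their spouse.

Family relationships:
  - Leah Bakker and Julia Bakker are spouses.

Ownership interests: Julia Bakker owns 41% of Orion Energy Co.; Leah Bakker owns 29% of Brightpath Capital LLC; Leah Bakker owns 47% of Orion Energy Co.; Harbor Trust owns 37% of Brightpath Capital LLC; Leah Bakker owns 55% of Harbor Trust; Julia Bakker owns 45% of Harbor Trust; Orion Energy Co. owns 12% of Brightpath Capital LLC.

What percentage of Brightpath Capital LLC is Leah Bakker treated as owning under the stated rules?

76.56%

By spousal attribution (R3), Leah Bakker is treated as also owning Julia Bakker's interest in Orion Energy Co, giving 47% + 41% = 88%.
By spousal attribution (R3), Leah Bakker is treated as also owning Julia Bakker's interest in Harbor Trust, giving 55% + 45% = 100%.
Chain via Orion Energy Co. (R2): 88% × 12% = 10.56% of Brightpath Capital LLC.
Chain via Harbor Trust (R2): 100% × 37% = 37% of Brightpath Capital LLC.
Direct interest in Brightpath Capital LLC: 29%.
Aggregating (R1): 10.56% + 37% + 29% = 76.56%.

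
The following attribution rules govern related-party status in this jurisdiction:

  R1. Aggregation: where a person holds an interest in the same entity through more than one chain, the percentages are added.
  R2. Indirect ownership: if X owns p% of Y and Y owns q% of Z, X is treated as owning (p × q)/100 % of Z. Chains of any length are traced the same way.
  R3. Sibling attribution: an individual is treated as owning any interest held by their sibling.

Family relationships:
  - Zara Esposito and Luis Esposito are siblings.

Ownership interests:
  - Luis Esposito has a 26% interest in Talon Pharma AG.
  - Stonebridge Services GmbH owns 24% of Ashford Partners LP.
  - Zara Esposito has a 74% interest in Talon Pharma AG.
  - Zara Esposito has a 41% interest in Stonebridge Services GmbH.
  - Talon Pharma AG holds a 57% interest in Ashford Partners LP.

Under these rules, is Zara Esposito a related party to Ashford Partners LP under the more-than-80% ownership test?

By sibling attribution (R3), Zara Esposito is treated as also owning Luis Esposito's interest in Talon Pharma AG, giving 74% + 26% = 100%.
Chain via Stonebridge Services GmbH (R2): 41% × 24% = 9.84% of Ashford Partners LP.
Chain via Talon Pharma AG (R2): 100% × 57% = 57% of Ashford Partners LP.
Aggregating (R1): 9.84% + 57% = 66.84%.
66.84% does not exceed the 80% threshold, so Zara is not a related party to Ashford Partners LP.

No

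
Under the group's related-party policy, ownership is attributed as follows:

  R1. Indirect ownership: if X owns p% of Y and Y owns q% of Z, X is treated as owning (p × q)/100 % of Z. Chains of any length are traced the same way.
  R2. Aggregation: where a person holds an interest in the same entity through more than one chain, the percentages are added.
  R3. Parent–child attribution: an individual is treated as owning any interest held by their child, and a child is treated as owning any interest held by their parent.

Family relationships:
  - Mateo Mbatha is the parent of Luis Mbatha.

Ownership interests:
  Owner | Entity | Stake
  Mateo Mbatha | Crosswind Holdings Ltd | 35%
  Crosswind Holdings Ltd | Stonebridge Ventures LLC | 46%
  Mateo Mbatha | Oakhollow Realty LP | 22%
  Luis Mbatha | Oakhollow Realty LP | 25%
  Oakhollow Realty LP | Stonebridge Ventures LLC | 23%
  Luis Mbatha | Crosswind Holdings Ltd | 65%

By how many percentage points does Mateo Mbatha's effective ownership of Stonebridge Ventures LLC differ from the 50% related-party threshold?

6.81

By parent–child attribution (R3), Mateo Mbatha is treated as also owning Luis Mbatha's interest in Crosswind Holdings Ltd, giving 35% + 65% = 100%.
By parent–child attribution (R3), Mateo Mbatha is treated as also owning Luis Mbatha's interest in Oakhollow Realty LP, giving 22% + 25% = 47%.
Chain via Crosswind Holdings Ltd (R1): 100% × 46% = 46% of Stonebridge Ventures LLC.
Chain via Oakhollow Realty LP (R1): 47% × 23% = 10.81% of Stonebridge Ventures LLC.
Aggregating (R2): 46% + 10.81% = 56.81%.
56.81% exceeds the 50% threshold by 6.81 percentage points.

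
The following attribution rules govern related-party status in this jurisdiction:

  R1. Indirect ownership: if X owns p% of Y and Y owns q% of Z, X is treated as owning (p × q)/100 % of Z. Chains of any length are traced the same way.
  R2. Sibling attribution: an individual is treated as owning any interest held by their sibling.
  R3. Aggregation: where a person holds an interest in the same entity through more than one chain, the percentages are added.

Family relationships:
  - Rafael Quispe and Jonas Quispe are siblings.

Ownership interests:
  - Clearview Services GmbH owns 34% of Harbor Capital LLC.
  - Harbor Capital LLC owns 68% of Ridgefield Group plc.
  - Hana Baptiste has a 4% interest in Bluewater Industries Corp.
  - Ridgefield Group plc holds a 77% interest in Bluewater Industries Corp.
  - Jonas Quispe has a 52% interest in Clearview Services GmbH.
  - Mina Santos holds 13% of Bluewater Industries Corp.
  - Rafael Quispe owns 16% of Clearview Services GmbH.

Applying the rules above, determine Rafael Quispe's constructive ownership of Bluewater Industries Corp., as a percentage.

12.105632%

By sibling attribution (R2), Rafael Quispe is treated as also owning Jonas Quispe's interest in Clearview Services GmbH, giving 16% + 52% = 68%.
Chain via Clearview Services GmbH → Harbor Capital LLC → Ridgefield Group plc (R1): 68% × 34% × 68% × 77% = 12.105632% of Bluewater Industries Corp.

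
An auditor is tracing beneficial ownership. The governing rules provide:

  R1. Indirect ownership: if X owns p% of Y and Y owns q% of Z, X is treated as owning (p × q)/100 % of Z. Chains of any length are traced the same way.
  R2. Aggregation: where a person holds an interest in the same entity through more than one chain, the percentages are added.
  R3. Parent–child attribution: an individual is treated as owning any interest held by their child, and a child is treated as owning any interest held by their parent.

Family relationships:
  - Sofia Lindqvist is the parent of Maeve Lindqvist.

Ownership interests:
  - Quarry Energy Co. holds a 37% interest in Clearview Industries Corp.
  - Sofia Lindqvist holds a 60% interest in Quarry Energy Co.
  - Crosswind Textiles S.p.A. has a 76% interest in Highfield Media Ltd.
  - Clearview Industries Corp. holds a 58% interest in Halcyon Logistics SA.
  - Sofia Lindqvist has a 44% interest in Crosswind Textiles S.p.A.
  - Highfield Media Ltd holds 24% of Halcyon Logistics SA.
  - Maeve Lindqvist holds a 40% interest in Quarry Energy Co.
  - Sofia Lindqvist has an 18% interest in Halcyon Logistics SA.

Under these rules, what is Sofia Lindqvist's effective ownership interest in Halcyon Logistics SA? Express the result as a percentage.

47.4856%

By parent–child attribution (R3), Sofia Lindqvist is treated as also owning Maeve Lindqvist's interest in Quarry Energy Co, giving 60% + 40% = 100%.
Chain via Quarry Energy Co. → Clearview Industries Corp. (R1): 100% × 37% × 58% = 21.46% of Halcyon Logistics SA.
Chain via Crosswind Textiles S.p.A. → Highfield Media Ltd (R1): 44% × 76% × 24% = 8.0256% of Halcyon Logistics SA.
Direct interest in Halcyon Logistics SA: 18%.
Aggregating (R2): 21.46% + 8.0256% + 18% = 47.4856%.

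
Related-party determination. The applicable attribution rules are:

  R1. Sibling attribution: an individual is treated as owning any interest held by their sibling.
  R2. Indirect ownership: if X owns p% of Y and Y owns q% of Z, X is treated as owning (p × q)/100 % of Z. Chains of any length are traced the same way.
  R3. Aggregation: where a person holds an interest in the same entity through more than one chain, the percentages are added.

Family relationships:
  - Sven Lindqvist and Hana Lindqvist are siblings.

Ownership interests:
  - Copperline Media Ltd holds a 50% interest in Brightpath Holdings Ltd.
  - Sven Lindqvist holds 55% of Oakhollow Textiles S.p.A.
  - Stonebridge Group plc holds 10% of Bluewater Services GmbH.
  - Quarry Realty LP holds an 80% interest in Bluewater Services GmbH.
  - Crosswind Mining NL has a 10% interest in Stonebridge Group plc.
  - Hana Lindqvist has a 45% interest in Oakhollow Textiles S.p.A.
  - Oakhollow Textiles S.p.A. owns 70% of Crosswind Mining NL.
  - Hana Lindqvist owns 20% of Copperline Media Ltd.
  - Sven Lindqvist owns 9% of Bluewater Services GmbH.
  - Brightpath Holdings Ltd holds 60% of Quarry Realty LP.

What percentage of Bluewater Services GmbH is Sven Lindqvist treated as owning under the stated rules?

By sibling attribution (R1), Sven Lindqvist is treated as also owning Hana Lindqvist's interest in Oakhollow Textiles S.p.A, giving 55% + 45% = 100%.
By sibling attribution (R1), Sven Lindqvist is treated as owning Hana Lindqvist's 20% interest in Copperline Media Ltd.
Chain via Oakhollow Textiles S.p.A. → Crosswind Mining NL → Stonebridge Group plc (R2): 100% × 70% × 10% × 10% = 0.7% of Bluewater Services GmbH.
Direct interest in Bluewater Services GmbH: 9%.
Chain via Copperline Media Ltd → Brightpath Holdings Ltd → Quarry Realty LP (R2): 20% × 50% × 60% × 80% = 4.8% of Bluewater Services GmbH.
Aggregating (R3): 0.7% + 9% + 4.8% = 14.5%.

14.5%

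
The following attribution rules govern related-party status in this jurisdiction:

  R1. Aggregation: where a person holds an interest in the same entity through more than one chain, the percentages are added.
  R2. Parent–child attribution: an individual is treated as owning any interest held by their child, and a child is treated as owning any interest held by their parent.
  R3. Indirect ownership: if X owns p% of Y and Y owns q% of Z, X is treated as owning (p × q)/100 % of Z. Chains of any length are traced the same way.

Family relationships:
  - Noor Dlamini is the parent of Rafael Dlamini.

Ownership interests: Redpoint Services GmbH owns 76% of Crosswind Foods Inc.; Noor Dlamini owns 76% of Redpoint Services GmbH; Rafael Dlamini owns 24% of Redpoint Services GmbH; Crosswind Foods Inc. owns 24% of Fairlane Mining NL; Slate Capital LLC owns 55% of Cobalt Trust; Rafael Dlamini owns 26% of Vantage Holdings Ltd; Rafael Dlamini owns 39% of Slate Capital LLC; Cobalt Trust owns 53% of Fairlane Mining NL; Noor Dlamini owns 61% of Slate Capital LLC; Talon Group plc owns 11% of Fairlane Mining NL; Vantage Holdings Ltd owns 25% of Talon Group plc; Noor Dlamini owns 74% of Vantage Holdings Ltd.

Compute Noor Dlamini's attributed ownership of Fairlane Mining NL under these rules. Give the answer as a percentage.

50.14%

By parent–child attribution (R2), Noor Dlamini is treated as also owning Rafael Dlamini's interest in Vantage Holdings Ltd, giving 74% + 26% = 100%.
By parent–child attribution (R2), Noor Dlamini is treated as also owning Rafael Dlamini's interest in Redpoint Services GmbH, giving 76% + 24% = 100%.
By parent–child attribution (R2), Noor Dlamini is treated as also owning Rafael Dlamini's interest in Slate Capital LLC, giving 61% + 39% = 100%.
Chain via Vantage Holdings Ltd → Talon Group plc (R3): 100% × 25% × 11% = 2.75% of Fairlane Mining NL.
Chain via Redpoint Services GmbH → Crosswind Foods Inc. (R3): 100% × 76% × 24% = 18.24% of Fairlane Mining NL.
Chain via Slate Capital LLC → Cobalt Trust (R3): 100% × 55% × 53% = 29.15% of Fairlane Mining NL.
Aggregating (R1): 2.75% + 18.24% + 29.15% = 50.14%.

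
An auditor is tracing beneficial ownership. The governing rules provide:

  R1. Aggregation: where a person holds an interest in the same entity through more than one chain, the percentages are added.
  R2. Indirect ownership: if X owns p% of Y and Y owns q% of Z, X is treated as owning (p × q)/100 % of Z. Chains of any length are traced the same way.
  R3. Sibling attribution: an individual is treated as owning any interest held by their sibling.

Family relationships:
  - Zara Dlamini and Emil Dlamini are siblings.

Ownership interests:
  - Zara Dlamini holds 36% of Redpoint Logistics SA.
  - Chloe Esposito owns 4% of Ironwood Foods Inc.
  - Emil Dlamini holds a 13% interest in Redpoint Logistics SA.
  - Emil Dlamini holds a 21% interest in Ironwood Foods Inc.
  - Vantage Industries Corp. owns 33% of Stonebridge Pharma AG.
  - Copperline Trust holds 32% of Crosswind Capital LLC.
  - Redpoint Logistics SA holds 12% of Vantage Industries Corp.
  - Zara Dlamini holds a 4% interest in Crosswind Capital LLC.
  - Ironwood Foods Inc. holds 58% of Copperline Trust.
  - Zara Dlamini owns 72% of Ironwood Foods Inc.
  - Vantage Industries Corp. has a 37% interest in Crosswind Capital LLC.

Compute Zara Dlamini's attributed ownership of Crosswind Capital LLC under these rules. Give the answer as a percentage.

23.4364%

By sibling attribution (R3), Zara Dlamini is treated as also owning Emil Dlamini's interest in Ironwood Foods Inc, giving 72% + 21% = 93%.
By sibling attribution (R3), Zara Dlamini is treated as also owning Emil Dlamini's interest in Redpoint Logistics SA, giving 36% + 13% = 49%.
Chain via Ironwood Foods Inc. → Copperline Trust (R2): 93% × 58% × 32% = 17.2608% of Crosswind Capital LLC.
Chain via Redpoint Logistics SA → Vantage Industries Corp. (R2): 49% × 12% × 37% = 2.1756% of Crosswind Capital LLC.
Direct interest in Crosswind Capital LLC: 4%.
Aggregating (R1): 17.2608% + 2.1756% + 4% = 23.4364%.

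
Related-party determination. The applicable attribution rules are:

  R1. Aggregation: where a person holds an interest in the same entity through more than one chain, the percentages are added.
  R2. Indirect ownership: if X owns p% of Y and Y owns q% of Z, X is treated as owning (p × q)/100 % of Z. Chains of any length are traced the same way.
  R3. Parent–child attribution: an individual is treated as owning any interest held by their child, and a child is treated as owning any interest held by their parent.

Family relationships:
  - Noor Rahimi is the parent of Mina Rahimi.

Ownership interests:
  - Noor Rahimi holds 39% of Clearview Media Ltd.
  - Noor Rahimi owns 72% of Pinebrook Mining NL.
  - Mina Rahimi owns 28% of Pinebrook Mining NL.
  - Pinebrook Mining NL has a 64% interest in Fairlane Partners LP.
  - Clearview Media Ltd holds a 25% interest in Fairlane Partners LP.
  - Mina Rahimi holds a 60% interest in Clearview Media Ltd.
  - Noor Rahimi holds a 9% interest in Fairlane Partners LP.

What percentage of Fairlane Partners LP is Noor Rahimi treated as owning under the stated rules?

By parent–child attribution (R3), Noor Rahimi is treated as also owning Mina Rahimi's interest in Pinebrook Mining NL, giving 72% + 28% = 100%.
By parent–child attribution (R3), Noor Rahimi is treated as also owning Mina Rahimi's interest in Clearview Media Ltd, giving 39% + 60% = 99%.
Chain via Pinebrook Mining NL (R2): 100% × 64% = 64% of Fairlane Partners LP.
Chain via Clearview Media Ltd (R2): 99% × 25% = 24.75% of Fairlane Partners LP.
Direct interest in Fairlane Partners LP: 9%.
Aggregating (R1): 64% + 24.75% + 9% = 97.75%.

97.75%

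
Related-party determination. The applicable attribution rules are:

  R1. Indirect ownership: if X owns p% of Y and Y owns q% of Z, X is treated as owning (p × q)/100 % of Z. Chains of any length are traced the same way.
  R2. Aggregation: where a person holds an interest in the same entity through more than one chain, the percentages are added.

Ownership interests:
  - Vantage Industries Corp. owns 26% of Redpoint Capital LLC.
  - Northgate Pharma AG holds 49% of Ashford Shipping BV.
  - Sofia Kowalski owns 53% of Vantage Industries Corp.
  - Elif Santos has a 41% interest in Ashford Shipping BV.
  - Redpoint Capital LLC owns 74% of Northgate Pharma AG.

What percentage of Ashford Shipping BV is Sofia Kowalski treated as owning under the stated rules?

4.996628%

Chain via Vantage Industries Corp. → Redpoint Capital LLC → Northgate Pharma AG (R1): 53% × 26% × 74% × 49% = 4.996628% of Ashford Shipping BV.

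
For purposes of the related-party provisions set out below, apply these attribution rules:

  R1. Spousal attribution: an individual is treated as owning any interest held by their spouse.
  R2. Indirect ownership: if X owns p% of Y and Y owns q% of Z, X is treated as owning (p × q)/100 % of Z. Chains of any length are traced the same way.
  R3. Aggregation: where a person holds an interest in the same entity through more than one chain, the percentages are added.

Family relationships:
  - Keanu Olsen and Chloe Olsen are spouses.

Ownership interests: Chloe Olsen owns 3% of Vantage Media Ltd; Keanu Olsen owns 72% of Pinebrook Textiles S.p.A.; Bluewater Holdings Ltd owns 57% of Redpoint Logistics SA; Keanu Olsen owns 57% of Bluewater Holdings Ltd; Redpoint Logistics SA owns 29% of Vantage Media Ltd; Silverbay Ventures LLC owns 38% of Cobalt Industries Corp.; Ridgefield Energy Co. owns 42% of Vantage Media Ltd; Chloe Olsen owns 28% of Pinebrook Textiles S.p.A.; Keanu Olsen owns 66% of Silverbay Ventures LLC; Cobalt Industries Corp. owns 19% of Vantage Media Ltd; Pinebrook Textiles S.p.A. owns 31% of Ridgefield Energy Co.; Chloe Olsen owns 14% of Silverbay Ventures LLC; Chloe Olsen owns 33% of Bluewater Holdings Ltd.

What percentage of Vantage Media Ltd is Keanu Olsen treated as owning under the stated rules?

36.673%

By spousal attribution (R1), Keanu Olsen is treated as also owning Chloe Olsen's interest in Pinebrook Textiles S.p.A, giving 72% + 28% = 100%.
By spousal attribution (R1), Keanu Olsen is treated as also owning Chloe Olsen's interest in Silverbay Ventures LLC, giving 66% + 14% = 80%.
By spousal attribution (R1), Keanu Olsen is treated as also owning Chloe Olsen's interest in Bluewater Holdings Ltd, giving 57% + 33% = 90%.
By spousal attribution (R1), Keanu Olsen is treated as owning Chloe Olsen's 3% interest in Vantage Media Ltd.
Chain via Pinebrook Textiles S.p.A. → Ridgefield Energy Co. (R2): 100% × 31% × 42% = 13.02% of Vantage Media Ltd.
Chain via Silverbay Ventures LLC → Cobalt Industries Corp. (R2): 80% × 38% × 19% = 5.776% of Vantage Media Ltd.
Chain via Bluewater Holdings Ltd → Redpoint Logistics SA (R2): 90% × 57% × 29% = 14.877% of Vantage Media Ltd.
Direct interest in Vantage Media Ltd: 3%.
Aggregating (R3): 13.02% + 5.776% + 14.877% + 3% = 36.673%.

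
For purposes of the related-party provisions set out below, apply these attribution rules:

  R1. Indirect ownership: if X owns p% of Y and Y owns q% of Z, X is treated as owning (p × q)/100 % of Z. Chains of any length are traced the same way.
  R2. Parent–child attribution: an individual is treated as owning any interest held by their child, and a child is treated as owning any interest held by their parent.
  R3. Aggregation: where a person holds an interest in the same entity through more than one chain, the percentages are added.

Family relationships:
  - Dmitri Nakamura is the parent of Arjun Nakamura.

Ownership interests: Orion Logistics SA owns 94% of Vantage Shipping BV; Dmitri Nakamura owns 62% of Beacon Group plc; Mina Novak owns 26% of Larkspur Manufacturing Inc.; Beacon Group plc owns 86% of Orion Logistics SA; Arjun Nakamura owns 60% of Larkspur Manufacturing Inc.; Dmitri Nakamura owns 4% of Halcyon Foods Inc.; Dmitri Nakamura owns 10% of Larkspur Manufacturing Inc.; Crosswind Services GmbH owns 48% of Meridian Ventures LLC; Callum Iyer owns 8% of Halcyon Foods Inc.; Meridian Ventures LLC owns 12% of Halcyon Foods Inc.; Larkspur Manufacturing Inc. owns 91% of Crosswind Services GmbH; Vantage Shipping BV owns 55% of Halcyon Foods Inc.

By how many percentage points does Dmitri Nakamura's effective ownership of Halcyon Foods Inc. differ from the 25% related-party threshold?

10.23556

By parent–child attribution (R2), Dmitri Nakamura is treated as also owning Arjun Nakamura's interest in Larkspur Manufacturing Inc, giving 10% + 60% = 70%.
Chain via Beacon Group plc → Orion Logistics SA → Vantage Shipping BV (R1): 62% × 86% × 94% × 55% = 27.56644% of Halcyon Foods Inc.
Chain via Larkspur Manufacturing Inc. → Crosswind Services GmbH → Meridian Ventures LLC (R1): 70% × 91% × 48% × 12% = 3.66912% of Halcyon Foods Inc.
Direct interest in Halcyon Foods Inc: 4%.
Aggregating (R3): 27.56644% + 3.66912% + 4% = 35.23556%.
35.23556% exceeds the 25% threshold by 10.23556 percentage points.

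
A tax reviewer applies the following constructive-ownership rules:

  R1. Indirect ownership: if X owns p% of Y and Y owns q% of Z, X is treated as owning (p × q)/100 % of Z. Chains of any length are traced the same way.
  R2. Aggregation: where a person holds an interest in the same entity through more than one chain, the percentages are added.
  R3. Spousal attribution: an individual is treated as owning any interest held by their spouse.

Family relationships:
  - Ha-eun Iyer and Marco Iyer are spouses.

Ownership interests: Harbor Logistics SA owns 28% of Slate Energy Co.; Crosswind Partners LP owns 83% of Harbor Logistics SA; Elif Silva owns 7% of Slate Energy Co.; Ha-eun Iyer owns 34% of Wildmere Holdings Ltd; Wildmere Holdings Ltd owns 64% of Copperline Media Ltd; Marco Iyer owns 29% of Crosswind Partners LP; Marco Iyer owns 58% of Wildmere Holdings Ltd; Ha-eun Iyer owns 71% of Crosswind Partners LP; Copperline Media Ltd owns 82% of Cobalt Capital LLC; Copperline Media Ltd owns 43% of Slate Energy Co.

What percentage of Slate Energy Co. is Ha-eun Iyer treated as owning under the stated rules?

By spousal attribution (R3), Ha-eun Iyer is treated as also owning Marco Iyer's interest in Crosswind Partners LP, giving 71% + 29% = 100%.
By spousal attribution (R3), Ha-eun Iyer is treated as also owning Marco Iyer's interest in Wildmere Holdings Ltd, giving 34% + 58% = 92%.
Chain via Crosswind Partners LP → Harbor Logistics SA (R1): 100% × 83% × 28% = 23.24% of Slate Energy Co.
Chain via Wildmere Holdings Ltd → Copperline Media Ltd (R1): 92% × 64% × 43% = 25.3184% of Slate Energy Co.
Aggregating (R2): 23.24% + 25.3184% = 48.5584%.

48.5584%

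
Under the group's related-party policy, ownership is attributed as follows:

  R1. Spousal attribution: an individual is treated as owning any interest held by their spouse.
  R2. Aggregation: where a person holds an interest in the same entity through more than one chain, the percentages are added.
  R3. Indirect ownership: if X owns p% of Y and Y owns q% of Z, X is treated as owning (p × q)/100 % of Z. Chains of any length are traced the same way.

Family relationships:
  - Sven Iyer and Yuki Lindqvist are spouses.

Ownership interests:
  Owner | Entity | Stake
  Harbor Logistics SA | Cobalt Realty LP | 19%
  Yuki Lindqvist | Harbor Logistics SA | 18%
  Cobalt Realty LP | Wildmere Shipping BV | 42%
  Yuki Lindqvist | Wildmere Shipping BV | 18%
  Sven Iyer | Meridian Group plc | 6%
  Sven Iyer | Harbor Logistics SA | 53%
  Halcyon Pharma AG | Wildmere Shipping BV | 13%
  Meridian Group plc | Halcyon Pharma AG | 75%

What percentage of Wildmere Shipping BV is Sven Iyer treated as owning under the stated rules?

24.2508%

By spousal attribution (R1), Sven Iyer is treated as also owning Yuki Lindqvist's interest in Harbor Logistics SA, giving 53% + 18% = 71%.
By spousal attribution (R1), Sven Iyer is treated as owning Yuki Lindqvist's 18% interest in Wildmere Shipping BV.
Chain via Harbor Logistics SA → Cobalt Realty LP (R3): 71% × 19% × 42% = 5.6658% of Wildmere Shipping BV.
Chain via Meridian Group plc → Halcyon Pharma AG (R3): 6% × 75% × 13% = 0.585% of Wildmere Shipping BV.
Direct interest in Wildmere Shipping BV: 18%.
Aggregating (R2): 5.6658% + 0.585% + 18% = 24.2508%.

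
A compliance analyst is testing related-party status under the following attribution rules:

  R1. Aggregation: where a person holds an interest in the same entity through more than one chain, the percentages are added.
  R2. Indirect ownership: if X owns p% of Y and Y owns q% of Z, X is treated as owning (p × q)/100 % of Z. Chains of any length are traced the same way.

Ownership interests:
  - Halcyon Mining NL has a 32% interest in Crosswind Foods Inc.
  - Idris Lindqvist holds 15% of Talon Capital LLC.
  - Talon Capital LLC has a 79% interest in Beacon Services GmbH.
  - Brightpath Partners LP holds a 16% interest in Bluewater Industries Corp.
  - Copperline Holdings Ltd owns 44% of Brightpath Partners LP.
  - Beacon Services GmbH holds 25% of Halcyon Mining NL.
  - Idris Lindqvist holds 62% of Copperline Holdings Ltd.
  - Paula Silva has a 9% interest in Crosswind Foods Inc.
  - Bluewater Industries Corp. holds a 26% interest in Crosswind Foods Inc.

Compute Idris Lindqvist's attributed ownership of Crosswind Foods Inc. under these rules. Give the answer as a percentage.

2.082848%

Chain via Copperline Holdings Ltd → Brightpath Partners LP → Bluewater Industries Corp. (R2): 62% × 44% × 16% × 26% = 1.134848% of Crosswind Foods Inc.
Chain via Talon Capital LLC → Beacon Services GmbH → Halcyon Mining NL (R2): 15% × 79% × 25% × 32% = 0.948% of Crosswind Foods Inc.
Aggregating (R1): 1.134848% + 0.948% = 2.082848%.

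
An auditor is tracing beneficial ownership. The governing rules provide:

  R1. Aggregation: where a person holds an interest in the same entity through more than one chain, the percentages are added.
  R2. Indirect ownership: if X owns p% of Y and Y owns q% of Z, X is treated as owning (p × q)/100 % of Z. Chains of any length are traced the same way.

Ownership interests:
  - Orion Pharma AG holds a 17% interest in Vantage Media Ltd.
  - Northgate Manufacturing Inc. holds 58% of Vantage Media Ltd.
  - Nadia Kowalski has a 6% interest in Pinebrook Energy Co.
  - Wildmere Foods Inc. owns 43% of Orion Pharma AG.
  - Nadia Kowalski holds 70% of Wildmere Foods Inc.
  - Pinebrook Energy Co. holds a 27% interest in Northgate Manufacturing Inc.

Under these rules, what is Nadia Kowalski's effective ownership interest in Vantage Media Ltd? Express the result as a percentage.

Chain via Wildmere Foods Inc. → Orion Pharma AG (R2): 70% × 43% × 17% = 5.117% of Vantage Media Ltd.
Chain via Pinebrook Energy Co. → Northgate Manufacturing Inc. (R2): 6% × 27% × 58% = 0.9396% of Vantage Media Ltd.
Aggregating (R1): 5.117% + 0.9396% = 6.0566%.

6.0566%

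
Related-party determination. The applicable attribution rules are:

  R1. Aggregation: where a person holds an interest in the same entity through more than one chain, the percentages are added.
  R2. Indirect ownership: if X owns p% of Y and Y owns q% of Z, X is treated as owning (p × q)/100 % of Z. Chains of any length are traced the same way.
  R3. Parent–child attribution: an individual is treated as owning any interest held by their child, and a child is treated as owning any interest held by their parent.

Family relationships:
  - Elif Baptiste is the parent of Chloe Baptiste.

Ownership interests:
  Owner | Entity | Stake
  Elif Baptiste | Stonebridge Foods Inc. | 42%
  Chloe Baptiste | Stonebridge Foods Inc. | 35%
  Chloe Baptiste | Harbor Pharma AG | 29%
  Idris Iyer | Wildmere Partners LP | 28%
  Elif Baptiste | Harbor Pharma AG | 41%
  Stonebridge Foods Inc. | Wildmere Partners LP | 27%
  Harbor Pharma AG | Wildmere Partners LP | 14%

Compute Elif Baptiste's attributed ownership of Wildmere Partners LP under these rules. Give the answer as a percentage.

30.59%

By parent–child attribution (R3), Elif Baptiste is treated as also owning Chloe Baptiste's interest in Stonebridge Foods Inc, giving 42% + 35% = 77%.
By parent–child attribution (R3), Elif Baptiste is treated as also owning Chloe Baptiste's interest in Harbor Pharma AG, giving 41% + 29% = 70%.
Chain via Stonebridge Foods Inc. (R2): 77% × 27% = 20.79% of Wildmere Partners LP.
Chain via Harbor Pharma AG (R2): 70% × 14% = 9.8% of Wildmere Partners LP.
Aggregating (R1): 20.79% + 9.8% = 30.59%.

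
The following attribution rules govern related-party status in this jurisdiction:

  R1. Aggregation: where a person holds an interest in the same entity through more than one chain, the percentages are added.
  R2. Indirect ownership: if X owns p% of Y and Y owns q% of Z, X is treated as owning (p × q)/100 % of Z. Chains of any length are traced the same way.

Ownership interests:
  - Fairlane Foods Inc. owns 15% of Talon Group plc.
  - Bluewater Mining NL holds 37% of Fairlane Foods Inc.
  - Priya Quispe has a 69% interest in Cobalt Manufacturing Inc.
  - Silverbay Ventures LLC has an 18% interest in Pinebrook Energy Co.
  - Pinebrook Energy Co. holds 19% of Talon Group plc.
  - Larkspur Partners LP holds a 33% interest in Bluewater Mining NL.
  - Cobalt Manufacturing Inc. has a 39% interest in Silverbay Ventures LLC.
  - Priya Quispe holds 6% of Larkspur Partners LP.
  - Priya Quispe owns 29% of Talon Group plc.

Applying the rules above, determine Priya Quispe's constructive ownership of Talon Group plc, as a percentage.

30.030212%

Chain via Cobalt Manufacturing Inc. → Silverbay Ventures LLC → Pinebrook Energy Co. (R2): 69% × 39% × 18% × 19% = 0.920322% of Talon Group plc.
Chain via Larkspur Partners LP → Bluewater Mining NL → Fairlane Foods Inc. (R2): 6% × 33% × 37% × 15% = 0.10989% of Talon Group plc.
Direct interest in Talon Group plc: 29%.
Aggregating (R1): 0.920322% + 0.10989% + 29% = 30.030212%.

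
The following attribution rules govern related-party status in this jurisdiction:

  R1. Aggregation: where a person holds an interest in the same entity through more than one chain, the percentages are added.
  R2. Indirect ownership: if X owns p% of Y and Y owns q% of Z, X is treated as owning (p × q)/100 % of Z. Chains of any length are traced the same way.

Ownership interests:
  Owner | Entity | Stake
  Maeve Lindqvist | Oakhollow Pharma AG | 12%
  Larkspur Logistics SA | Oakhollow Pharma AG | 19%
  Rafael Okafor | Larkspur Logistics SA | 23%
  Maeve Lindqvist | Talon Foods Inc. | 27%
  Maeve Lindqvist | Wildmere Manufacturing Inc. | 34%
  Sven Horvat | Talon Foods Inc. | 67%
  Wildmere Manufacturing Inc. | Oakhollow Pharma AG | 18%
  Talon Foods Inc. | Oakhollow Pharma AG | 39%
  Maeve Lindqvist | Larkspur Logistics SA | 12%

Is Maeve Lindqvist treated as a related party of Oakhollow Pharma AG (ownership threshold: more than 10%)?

Yes

Chain via Larkspur Logistics SA (R2): 12% × 19% = 2.28% of Oakhollow Pharma AG.
Chain via Talon Foods Inc. (R2): 27% × 39% = 10.53% of Oakhollow Pharma AG.
Chain via Wildmere Manufacturing Inc. (R2): 34% × 18% = 6.12% of Oakhollow Pharma AG.
Direct interest in Oakhollow Pharma AG: 12%.
Aggregating (R1): 2.28% + 10.53% + 6.12% + 12% = 30.93%.
30.93% exceeds the 10% threshold, so Maeve is a related party to Oakhollow Pharma AG.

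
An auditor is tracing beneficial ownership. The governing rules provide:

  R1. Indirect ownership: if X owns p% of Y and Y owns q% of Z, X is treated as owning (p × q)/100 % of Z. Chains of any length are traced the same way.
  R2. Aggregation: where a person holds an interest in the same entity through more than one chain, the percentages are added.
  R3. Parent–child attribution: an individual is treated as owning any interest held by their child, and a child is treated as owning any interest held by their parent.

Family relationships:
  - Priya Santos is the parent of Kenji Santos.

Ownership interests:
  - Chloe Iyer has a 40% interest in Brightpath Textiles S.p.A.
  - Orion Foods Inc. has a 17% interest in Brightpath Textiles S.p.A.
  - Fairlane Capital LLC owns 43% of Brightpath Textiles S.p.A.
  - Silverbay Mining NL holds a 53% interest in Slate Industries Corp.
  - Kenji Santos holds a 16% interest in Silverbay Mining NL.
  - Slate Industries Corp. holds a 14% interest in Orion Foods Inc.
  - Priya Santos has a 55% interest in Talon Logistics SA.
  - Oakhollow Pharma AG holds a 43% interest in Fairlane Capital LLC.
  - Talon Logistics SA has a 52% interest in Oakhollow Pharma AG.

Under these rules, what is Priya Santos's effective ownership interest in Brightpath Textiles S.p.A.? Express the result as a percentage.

By parent–child attribution (R3), Priya Santos is treated as owning Kenji Santos's 16% interest in Silverbay Mining NL.
Chain via Talon Logistics SA → Oakhollow Pharma AG → Fairlane Capital LLC (R1): 55% × 52% × 43% × 43% = 5.28814% of Brightpath Textiles S.p.A.
Chain via Silverbay Mining NL → Slate Industries Corp. → Orion Foods Inc. (R1): 16% × 53% × 14% × 17% = 0.201824% of Brightpath Textiles S.p.A.
Aggregating (R2): 5.28814% + 0.201824% = 5.489964%.

5.489964%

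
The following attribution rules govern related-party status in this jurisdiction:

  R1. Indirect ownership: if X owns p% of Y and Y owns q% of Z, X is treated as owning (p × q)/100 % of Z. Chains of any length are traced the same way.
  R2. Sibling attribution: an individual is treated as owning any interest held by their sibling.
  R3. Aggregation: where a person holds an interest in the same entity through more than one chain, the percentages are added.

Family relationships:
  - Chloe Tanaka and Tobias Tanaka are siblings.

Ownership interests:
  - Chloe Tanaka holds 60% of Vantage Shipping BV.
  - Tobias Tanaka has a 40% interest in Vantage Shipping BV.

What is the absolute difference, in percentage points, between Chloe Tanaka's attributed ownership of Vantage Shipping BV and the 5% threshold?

By sibling attribution (R2), Chloe Tanaka is treated as also owning Tobias Tanaka's interest in Vantage Shipping BV, giving 60% + 40% = 100%.
Direct interest in Vantage Shipping BV: 100%.
100% exceeds the 5% threshold by 95 percentage points.

95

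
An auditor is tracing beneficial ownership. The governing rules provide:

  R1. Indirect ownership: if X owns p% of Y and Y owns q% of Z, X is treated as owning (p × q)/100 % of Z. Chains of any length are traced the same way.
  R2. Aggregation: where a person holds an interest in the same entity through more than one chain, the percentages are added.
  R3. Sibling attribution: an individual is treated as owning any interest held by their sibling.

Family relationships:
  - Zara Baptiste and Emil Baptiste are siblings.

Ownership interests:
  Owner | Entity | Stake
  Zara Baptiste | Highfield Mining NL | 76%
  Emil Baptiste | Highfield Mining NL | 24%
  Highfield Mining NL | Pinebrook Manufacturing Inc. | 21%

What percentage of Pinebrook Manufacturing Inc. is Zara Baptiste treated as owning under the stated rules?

21%

By sibling attribution (R3), Zara Baptiste is treated as also owning Emil Baptiste's interest in Highfield Mining NL, giving 76% + 24% = 100%.
Chain via Highfield Mining NL (R1): 100% × 21% = 21% of Pinebrook Manufacturing Inc.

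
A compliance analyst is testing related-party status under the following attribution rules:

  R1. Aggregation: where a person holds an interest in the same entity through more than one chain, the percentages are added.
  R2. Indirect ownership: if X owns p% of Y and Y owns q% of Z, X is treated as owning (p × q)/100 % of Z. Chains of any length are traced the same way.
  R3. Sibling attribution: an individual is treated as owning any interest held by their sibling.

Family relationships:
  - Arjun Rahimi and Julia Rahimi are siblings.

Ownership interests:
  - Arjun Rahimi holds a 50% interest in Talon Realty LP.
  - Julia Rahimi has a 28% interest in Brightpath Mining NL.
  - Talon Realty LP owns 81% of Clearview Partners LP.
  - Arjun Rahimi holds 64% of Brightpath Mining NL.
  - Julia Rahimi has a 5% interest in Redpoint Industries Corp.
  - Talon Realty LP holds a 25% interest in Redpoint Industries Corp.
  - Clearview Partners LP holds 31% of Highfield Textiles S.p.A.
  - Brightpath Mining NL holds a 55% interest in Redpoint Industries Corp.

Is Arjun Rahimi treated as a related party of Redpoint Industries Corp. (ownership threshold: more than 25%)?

By sibling attribution (R3), Arjun Rahimi is treated as also owning Julia Rahimi's interest in Brightpath Mining NL, giving 64% + 28% = 92%.
By sibling attribution (R3), Arjun Rahimi is treated as owning Julia Rahimi's 5% interest in Redpoint Industries Corp.
Chain via Brightpath Mining NL (R2): 92% × 55% = 50.6% of Redpoint Industries Corp.
Chain via Talon Realty LP (R2): 50% × 25% = 12.5% of Redpoint Industries Corp.
Direct interest in Redpoint Industries Corp: 5%.
Aggregating (R1): 50.6% + 12.5% + 5% = 68.1%.
68.1% exceeds the 25% threshold, so Arjun is a related party to Redpoint Industries Corp.

Yes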